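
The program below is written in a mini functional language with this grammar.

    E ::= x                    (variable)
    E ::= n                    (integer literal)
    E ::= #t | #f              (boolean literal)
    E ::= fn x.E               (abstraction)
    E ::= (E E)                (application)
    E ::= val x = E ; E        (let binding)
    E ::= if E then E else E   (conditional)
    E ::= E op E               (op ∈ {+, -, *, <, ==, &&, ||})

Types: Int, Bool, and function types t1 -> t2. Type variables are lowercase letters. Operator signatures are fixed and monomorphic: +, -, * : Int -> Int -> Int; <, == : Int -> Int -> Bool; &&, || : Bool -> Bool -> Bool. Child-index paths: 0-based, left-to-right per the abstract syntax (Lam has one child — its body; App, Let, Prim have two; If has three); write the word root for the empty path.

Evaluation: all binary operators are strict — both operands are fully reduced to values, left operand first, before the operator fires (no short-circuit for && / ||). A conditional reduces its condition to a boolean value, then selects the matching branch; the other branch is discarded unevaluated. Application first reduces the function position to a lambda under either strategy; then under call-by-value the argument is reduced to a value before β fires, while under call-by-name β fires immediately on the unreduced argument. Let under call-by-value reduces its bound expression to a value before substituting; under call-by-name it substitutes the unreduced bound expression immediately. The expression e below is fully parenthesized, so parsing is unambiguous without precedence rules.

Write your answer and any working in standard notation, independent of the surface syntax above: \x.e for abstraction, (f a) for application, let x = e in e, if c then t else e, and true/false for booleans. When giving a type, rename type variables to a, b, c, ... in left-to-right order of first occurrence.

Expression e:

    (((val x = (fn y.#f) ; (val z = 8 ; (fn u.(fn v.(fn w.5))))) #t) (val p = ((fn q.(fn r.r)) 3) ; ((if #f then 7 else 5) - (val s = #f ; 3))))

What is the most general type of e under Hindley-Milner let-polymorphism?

Answer: a -> Int

Working:
\y._ : a -> Bool
let x : forall. a -> Bool
let z : Int
\w._ : d -> Int
\v._ : c -> d -> Int
\u._ : b -> c -> d -> Int
  unify b -> c -> d -> Int ~ Bool -> e
  unify b ~ Bool
  unify c -> d -> Int ~ e
_ _ : c -> d -> Int
r : g
\r._ : g -> g
\q._ : f -> g -> g
  unify f -> g -> g ~ Int -> h
  unify f ~ Int
  unify g -> g ~ h
_ _ : g -> g
let p : forall. g -> g
  unify Bool ~ Bool
  unify Int ~ Int
  unify Int ~ Int
let s : Bool
  unify Int ~ Int
  unify c -> d -> Int ~ Int -> i
  unify c ~ Int
  unify d -> Int ~ i
_ _ : d -> Int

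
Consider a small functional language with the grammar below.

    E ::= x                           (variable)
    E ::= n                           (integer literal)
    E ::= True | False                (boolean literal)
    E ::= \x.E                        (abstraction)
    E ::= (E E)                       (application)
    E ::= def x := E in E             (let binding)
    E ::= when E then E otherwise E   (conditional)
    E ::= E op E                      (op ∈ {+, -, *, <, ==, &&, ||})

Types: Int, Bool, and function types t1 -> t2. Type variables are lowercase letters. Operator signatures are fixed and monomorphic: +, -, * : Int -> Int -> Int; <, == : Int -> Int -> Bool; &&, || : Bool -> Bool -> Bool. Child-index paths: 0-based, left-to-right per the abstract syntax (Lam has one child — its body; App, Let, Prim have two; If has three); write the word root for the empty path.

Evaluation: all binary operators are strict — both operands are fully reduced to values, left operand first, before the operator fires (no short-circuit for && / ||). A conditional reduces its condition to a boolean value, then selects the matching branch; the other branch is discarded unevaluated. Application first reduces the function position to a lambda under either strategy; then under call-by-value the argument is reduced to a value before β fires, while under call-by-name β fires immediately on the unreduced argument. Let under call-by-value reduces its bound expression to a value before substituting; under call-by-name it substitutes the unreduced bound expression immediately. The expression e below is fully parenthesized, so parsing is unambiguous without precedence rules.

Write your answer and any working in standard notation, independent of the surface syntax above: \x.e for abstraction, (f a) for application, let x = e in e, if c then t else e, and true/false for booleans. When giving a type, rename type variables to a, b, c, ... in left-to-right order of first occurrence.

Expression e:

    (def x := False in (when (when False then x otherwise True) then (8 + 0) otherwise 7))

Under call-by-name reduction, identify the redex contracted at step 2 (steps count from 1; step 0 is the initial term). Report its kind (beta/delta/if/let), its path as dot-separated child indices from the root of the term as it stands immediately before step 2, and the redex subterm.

Trace:
step 0: (let x = false in (if (if false then x else true) then (8 + 0) else 7))
step 1: [let@root] (if (if false then false else true) then (8 + 0) else 7)
step 2: [if@0] (if true then (8 + 0) else 7)

Answer: if at 0 : (if false then false else true)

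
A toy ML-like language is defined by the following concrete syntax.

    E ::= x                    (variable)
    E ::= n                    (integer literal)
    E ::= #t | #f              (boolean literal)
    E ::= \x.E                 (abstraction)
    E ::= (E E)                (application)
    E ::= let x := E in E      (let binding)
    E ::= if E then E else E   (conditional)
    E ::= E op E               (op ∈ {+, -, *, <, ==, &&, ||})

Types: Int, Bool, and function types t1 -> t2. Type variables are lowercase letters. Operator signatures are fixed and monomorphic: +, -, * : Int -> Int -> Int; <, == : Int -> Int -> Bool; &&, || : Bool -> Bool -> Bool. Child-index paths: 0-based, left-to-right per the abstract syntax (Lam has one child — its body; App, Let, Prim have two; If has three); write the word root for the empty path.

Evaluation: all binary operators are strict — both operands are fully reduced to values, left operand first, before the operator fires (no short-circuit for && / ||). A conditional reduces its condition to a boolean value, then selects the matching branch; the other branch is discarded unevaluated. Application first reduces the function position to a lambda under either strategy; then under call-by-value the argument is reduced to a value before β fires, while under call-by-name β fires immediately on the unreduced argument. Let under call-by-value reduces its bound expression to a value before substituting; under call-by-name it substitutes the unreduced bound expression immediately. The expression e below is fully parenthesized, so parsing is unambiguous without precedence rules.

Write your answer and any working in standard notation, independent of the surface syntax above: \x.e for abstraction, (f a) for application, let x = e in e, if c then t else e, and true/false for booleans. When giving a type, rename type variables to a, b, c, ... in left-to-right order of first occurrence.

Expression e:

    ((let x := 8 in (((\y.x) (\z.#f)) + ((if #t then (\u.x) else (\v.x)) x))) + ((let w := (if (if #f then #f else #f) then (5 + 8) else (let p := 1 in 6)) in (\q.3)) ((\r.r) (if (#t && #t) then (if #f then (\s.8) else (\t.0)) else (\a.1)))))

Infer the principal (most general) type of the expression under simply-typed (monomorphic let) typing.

Answer: Int

Trace:
let x : Int
x : Int
\y._ : a -> Int
\z._ : b -> Bool
  unify a -> Int ~ (b -> Bool) -> c
  unify a ~ b -> Bool
  unify Int ~ c
_ _ : Int
  unify Int ~ Int
  unify Bool ~ Bool
x : Int
\u._ : d -> Int
x : Int
\v._ : e -> Int
  unify d -> Int ~ e -> Int
  unify d ~ e
  unify Int ~ Int
x : Int
  unify e -> Int ~ Int -> f
  unify e ~ Int
  unify Int ~ f
_ _ : Int
  unify Int ~ Int
  unify Int ~ Int
  unify Bool ~ Bool
  unify Bool ~ Bool
  unify Bool ~ Bool
  unify Int ~ Int
  unify Int ~ Int
let p : Int
  unify Int ~ Int
let w : Int
\q._ : g -> Int
r : h
\r._ : h -> h
  unify Bool ~ Bool
  unify Bool ~ Bool
  unify Bool ~ Bool
  unify Bool ~ Bool
\s._ : i -> Int
\t._ : j -> Int
  unify i -> Int ~ j -> Int
  unify i ~ j
  unify Int ~ Int
\a._ : k -> Int
  unify j -> Int ~ k -> Int
  unify j ~ k
  unify Int ~ Int
  unify h -> h ~ (k -> Int) -> l
  unify h ~ k -> Int
  unify k -> Int ~ l
_ _ : k -> Int
  unify g -> Int ~ (k -> Int) -> m
  unify g ~ k -> Int
  unify Int ~ m
_ _ : Int
  unify Int ~ Int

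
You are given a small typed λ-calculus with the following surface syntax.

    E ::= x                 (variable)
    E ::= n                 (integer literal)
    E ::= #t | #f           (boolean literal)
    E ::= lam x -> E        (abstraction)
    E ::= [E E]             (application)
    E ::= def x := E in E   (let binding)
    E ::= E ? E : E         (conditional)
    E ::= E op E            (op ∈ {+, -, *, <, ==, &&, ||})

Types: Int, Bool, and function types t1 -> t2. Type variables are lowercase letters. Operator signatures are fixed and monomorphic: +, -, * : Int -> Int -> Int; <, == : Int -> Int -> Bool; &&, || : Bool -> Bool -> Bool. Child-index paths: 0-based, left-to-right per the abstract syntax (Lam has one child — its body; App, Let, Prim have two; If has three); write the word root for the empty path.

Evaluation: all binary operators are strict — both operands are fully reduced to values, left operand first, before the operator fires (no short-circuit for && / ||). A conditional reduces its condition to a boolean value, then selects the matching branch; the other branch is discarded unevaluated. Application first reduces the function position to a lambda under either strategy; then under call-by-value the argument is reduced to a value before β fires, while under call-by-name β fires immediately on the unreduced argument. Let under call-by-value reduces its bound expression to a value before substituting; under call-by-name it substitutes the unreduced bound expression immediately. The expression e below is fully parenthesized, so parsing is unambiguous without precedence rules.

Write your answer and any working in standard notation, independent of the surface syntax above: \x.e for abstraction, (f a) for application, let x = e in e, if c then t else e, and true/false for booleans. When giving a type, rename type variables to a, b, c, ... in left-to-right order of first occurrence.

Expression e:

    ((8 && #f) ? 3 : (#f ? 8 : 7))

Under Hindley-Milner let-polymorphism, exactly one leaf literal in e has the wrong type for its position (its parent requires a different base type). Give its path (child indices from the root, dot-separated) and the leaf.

Answer: 0.0 : 8

Trace:
  unify Int ~ Bool
  FAIL: mismatch Int ~ Bool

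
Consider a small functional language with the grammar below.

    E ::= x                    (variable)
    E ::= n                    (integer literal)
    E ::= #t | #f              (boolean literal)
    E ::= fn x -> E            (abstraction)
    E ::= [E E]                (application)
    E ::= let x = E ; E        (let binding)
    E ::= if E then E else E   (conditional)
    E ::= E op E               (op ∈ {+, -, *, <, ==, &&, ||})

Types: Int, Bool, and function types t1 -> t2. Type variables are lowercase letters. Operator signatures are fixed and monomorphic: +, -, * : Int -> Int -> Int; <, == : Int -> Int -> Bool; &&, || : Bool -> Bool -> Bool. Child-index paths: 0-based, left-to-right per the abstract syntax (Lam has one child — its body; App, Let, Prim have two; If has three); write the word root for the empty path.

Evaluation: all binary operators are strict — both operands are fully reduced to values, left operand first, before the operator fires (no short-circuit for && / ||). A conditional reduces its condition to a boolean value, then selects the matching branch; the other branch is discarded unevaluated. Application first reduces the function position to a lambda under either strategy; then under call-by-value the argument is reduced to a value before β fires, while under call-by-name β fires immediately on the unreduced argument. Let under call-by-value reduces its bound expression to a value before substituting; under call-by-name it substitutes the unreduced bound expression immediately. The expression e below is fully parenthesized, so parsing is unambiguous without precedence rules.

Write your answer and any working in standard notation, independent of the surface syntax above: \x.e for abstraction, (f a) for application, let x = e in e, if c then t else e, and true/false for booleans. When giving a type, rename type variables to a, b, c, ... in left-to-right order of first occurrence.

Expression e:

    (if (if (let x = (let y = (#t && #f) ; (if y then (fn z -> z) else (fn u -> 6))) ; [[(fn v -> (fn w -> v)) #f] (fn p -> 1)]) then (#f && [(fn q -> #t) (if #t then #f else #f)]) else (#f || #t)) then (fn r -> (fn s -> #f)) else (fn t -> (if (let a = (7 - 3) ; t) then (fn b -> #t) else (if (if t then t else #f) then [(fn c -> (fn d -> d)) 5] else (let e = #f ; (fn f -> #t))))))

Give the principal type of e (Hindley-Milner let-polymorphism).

Answer: Bool -> Bool -> Bool

Trace:
  unify Bool ~ Bool
  unify Bool ~ Bool
let y : Bool
y : Bool
  unify Bool ~ Bool
z : a
\z._ : a -> a
\u._ : b -> Int
  unify a -> a ~ b -> Int
  unify a ~ b
  unify b ~ Int
let x : Int -> Int
v : c
\w._ : d -> c
\v._ : c -> d -> c
  unify c -> d -> c ~ Bool -> e
  unify c ~ Bool
  unify d -> Bool ~ e
_ _ : d -> Bool
\p._ : f -> Int
  unify d -> Bool ~ (f -> Int) -> g
  unify d ~ f -> Int
  unify Bool ~ g
_ _ : Bool
  unify Bool ~ Bool
  unify Bool ~ Bool
\q._ : h -> Bool
  unify Bool ~ Bool
  unify Bool ~ Bool
  unify h -> Bool ~ Bool -> i
  unify h ~ Bool
  unify Bool ~ i
_ _ : Bool
  unify Bool ~ Bool
  unify Bool ~ Bool
  unify Bool ~ Bool
  unify Bool ~ Bool
  unify Bool ~ Bool
\s._ : k -> Bool
\r._ : j -> k -> Bool
  unify Int ~ Int
  unify Int ~ Int
let a : Int
t : l
  unify l ~ Bool
\b._ : m -> Bool
t : Bool
  unify Bool ~ Bool
t : Bool
  unify Bool ~ Bool
  unify Bool ~ Bool
d : o
\d._ : o -> o
\c._ : n -> o -> o
  unify n -> o -> o ~ Int -> p
  unify n ~ Int
  unify o -> o ~ p
_ _ : o -> o
let e : Bool
\f._ : q -> Bool
  unify o -> o ~ q -> Bool
  unify o ~ q
  unify q ~ Bool
  unify m -> Bool ~ Bool -> Bool
  unify m ~ Bool
  unify Bool ~ Bool
\t._ : Bool -> Bool -> Bool
  unify j -> k -> Bool ~ Bool -> Bool -> Bool
  unify j ~ Bool
  unify k -> Bool ~ Bool -> Bool
  unify k ~ Bool
  unify Bool ~ Bool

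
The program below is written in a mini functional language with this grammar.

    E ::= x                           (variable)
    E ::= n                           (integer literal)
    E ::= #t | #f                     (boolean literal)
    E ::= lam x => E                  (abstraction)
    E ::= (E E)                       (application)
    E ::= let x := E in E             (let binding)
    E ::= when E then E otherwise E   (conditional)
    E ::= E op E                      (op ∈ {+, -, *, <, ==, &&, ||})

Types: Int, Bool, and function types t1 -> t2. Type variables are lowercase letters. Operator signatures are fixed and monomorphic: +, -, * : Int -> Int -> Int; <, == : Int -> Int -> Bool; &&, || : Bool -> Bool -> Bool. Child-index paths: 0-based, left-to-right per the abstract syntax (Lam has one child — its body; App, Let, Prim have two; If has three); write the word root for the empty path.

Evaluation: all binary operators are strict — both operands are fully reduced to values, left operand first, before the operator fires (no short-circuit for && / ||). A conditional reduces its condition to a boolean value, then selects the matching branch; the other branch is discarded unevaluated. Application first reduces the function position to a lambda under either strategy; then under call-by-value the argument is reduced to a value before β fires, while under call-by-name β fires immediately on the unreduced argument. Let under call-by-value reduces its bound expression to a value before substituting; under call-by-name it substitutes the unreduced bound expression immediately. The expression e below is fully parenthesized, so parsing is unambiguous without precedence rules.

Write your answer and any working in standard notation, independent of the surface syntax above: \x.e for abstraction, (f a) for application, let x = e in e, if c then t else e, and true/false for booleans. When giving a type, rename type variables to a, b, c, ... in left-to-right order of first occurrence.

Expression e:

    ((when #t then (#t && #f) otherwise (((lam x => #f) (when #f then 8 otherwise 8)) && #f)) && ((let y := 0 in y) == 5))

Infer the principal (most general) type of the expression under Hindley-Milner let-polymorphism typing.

Derivation:
  unify Bool ~ Bool
  unify Bool ~ Bool
  unify Bool ~ Bool
\x._ : a -> Bool
  unify Bool ~ Bool
  unify Int ~ Int
  unify a -> Bool ~ Int -> b
  unify a ~ Int
  unify Bool ~ b
_ _ : Bool
  unify Bool ~ Bool
  unify Bool ~ Bool
  unify Bool ~ Bool
  unify Bool ~ Bool
let y : Int
y : Int
  unify Int ~ Int
  unify Int ~ Int
  unify Bool ~ Bool

Answer: Bool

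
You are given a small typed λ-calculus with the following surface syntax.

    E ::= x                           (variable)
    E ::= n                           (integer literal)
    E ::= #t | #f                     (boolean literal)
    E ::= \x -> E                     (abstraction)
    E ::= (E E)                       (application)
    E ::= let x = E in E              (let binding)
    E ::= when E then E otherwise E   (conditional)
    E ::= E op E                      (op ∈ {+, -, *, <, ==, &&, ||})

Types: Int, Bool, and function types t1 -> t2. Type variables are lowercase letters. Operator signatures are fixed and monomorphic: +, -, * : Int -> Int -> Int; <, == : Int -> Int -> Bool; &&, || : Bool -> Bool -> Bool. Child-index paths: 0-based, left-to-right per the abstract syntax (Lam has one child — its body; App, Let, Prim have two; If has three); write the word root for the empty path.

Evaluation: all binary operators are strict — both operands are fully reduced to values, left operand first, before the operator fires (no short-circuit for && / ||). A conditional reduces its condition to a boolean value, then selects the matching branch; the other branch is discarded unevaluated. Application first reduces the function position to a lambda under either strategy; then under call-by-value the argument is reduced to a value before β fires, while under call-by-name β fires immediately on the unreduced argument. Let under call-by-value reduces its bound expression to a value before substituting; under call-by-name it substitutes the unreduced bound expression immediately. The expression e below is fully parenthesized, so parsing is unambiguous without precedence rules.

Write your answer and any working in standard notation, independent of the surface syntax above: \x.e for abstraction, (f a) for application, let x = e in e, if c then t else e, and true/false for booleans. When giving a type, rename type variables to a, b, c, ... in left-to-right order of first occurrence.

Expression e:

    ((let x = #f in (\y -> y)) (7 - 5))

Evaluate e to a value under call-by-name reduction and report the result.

Working:
step 0: ((let x = false in (\y.y)) (7 - 5))
step 1: [let@0] ((\y.y) (7 - 5))
step 2: [beta@root] (7 - 5)
step 3: [delta@root] 2

Answer: 2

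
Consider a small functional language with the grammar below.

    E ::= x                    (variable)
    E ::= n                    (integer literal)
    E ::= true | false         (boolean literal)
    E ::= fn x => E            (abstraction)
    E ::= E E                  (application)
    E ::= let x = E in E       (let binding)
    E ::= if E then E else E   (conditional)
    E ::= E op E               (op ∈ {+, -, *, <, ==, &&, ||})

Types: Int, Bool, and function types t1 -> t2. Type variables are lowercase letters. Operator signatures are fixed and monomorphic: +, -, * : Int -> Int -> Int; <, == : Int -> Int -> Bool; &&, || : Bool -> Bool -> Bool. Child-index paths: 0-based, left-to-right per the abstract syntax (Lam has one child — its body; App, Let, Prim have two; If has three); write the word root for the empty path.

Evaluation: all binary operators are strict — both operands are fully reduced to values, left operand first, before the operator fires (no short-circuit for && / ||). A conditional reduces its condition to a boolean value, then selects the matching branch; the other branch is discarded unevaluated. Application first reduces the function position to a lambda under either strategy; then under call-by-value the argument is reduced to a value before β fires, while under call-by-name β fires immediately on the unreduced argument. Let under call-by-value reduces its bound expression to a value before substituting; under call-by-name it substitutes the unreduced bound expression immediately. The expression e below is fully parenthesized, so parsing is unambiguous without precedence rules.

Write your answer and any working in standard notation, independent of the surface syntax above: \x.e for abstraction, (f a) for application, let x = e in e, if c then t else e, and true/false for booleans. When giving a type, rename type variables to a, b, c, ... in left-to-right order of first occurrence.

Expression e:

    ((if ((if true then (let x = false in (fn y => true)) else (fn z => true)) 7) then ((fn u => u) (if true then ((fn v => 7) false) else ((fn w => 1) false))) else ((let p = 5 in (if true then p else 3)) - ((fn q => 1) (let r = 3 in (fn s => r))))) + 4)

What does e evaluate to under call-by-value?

Working:
step 0: ((if ((if true then (let x = false in (\y.true)) else (\z.true)) 7) then ((\u.u) (if true then ((\v.7) false) else ((\w.1) false))) else ((let p = 5 in (if true then p else 3)) - ((\q.1) (let r = 3 in (\s.r))))) + 4)
step 1: [if@0.0.0] ((if ((let x = false in (\y.true)) 7) then ((\u.u) (if true then ((\v.7) false) else ((\w.1) false))) else ((let p = 5 in (if true then p else 3)) - ((\q.1) (let r = 3 in (\s.r))))) + 4)
step 2: [let@0.0.0] ((if ((\y.true) 7) then ((\u.u) (if true then ((\v.7) false) else ((\w.1) false))) else ((let p = 5 in (if true then p else 3)) - ((\q.1) (let r = 3 in (\s.r))))) + 4)
step 3: [beta@0.0] ((if true then ((\u.u) (if true then ((\v.7) false) else ((\w.1) false))) else ((let p = 5 in (if true then p else 3)) - ((\q.1) (let r = 3 in (\s.r))))) + 4)
step 4: [if@0] (((\u.u) (if true then ((\v.7) false) else ((\w.1) false))) + 4)
step 5: [if@0.1] (((\u.u) ((\v.7) false)) + 4)
step 6: [beta@0.1] (((\u.u) 7) + 4)
step 7: [beta@0] (7 + 4)
step 8: [delta@root] 11

Answer: 11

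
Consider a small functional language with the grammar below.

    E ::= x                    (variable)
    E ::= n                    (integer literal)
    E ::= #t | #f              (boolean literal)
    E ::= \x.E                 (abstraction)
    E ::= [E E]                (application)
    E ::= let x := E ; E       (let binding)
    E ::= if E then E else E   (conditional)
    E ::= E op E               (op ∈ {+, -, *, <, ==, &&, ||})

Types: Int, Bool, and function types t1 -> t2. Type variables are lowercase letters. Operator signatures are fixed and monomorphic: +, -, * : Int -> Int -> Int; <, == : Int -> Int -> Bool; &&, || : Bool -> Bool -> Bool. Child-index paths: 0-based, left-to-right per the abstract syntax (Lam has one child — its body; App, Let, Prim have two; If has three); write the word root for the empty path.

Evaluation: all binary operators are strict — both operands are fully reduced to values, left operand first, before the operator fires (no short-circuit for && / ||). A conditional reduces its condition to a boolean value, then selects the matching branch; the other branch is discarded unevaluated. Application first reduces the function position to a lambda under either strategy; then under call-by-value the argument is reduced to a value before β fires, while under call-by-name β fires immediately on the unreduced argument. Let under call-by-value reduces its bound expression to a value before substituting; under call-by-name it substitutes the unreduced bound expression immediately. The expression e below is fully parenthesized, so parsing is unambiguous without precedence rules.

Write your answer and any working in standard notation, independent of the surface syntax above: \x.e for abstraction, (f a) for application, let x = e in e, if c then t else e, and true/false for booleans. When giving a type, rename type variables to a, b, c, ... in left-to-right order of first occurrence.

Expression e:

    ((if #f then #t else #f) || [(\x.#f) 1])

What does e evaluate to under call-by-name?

Trace:
step 0: ((if false then true else false) || ((\x.false) 1))
step 1: [if@0] (false || ((\x.false) 1))
step 2: [beta@1] (false || false)
step 3: [delta@root] false

Answer: false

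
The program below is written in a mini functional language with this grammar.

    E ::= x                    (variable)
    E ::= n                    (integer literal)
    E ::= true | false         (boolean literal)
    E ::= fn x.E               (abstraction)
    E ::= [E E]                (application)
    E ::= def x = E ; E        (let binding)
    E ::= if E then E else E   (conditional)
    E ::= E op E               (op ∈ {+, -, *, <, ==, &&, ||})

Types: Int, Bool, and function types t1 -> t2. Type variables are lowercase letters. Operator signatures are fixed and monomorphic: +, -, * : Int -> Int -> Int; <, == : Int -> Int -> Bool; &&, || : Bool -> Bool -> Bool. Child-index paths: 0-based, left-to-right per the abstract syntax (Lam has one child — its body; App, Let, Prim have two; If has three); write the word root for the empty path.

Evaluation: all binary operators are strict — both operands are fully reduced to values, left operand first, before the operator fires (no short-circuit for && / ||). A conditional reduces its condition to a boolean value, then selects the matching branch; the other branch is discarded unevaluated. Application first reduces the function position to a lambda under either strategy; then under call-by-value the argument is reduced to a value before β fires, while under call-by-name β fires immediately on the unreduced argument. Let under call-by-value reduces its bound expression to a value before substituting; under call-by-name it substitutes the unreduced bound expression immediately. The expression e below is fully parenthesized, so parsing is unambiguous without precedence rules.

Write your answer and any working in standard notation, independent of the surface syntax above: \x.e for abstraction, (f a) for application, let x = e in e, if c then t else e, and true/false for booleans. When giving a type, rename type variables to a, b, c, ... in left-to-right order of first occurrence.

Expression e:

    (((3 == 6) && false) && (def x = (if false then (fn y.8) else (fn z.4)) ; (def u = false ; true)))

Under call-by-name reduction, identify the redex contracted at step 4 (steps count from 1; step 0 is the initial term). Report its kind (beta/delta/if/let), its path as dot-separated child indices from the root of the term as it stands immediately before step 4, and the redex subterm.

Answer: let at 1 : (let u = false in true)

Working:
step 0: (((3 == 6) && false) && (let x = (if false then (\y.8) else (\z.4)) in (let u = false in true)))
step 1: [delta@0.0] ((false && false) && (let x = (if false then (\y.8) else (\z.4)) in (let u = false in true)))
step 2: [delta@0] (false && (let x = (if false then (\y.8) else (\z.4)) in (let u = false in true)))
step 3: [let@1] (false && (let u = false in true))
step 4: [let@1] (false && true)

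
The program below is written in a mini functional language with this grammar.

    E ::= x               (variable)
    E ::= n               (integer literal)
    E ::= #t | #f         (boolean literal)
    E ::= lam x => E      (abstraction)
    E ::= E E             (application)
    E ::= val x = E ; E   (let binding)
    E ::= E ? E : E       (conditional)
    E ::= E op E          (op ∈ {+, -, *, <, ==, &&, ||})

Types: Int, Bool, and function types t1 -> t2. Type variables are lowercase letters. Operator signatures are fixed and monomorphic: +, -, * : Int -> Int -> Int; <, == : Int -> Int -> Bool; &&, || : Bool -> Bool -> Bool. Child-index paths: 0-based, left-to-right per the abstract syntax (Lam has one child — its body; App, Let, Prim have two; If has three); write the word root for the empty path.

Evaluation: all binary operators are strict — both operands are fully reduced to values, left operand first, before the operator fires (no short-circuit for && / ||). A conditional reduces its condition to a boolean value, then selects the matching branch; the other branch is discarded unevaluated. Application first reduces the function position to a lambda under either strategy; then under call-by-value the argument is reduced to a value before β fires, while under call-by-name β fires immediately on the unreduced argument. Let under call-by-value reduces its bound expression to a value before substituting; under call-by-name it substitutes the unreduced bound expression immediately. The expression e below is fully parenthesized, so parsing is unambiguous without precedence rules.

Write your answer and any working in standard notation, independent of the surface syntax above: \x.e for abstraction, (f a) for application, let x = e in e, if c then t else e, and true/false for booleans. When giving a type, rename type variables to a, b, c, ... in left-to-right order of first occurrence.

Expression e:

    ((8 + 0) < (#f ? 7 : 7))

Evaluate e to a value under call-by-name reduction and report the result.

Answer: false

Derivation:
step 0: ((8 + 0) < (if false then 7 else 7))
step 1: [delta@0] (8 < (if false then 7 else 7))
step 2: [if@1] (8 < 7)
step 3: [delta@root] false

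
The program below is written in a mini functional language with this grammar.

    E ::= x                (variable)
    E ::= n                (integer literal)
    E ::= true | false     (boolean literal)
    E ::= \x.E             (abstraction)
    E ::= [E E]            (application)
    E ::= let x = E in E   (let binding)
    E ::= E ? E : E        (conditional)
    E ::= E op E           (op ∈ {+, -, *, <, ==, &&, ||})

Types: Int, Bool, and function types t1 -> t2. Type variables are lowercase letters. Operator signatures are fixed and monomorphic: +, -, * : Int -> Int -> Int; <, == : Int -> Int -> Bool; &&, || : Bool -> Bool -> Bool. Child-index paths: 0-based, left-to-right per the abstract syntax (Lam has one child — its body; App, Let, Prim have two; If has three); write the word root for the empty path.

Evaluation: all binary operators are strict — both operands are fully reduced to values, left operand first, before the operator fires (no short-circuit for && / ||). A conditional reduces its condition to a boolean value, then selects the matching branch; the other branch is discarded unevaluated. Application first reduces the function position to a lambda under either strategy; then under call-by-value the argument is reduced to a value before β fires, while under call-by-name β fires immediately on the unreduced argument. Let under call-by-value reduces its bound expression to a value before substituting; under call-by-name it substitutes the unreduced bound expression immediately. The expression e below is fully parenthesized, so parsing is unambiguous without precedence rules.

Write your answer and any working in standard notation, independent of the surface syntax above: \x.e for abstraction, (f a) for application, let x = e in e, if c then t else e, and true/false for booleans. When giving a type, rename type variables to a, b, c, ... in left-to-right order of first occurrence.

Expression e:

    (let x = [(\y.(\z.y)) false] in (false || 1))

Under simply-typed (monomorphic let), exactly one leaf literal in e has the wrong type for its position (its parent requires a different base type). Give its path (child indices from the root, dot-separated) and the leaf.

Answer: 1.1 : 1

Derivation:
y : a
\z._ : b -> a
\y._ : a -> b -> a
  unify a -> b -> a ~ Bool -> c
  unify a ~ Bool
  unify b -> Bool ~ c
_ _ : b -> Bool
let x : b -> Bool
  unify Bool ~ Bool
  unify Int ~ Bool
  FAIL: mismatch Int ~ Bool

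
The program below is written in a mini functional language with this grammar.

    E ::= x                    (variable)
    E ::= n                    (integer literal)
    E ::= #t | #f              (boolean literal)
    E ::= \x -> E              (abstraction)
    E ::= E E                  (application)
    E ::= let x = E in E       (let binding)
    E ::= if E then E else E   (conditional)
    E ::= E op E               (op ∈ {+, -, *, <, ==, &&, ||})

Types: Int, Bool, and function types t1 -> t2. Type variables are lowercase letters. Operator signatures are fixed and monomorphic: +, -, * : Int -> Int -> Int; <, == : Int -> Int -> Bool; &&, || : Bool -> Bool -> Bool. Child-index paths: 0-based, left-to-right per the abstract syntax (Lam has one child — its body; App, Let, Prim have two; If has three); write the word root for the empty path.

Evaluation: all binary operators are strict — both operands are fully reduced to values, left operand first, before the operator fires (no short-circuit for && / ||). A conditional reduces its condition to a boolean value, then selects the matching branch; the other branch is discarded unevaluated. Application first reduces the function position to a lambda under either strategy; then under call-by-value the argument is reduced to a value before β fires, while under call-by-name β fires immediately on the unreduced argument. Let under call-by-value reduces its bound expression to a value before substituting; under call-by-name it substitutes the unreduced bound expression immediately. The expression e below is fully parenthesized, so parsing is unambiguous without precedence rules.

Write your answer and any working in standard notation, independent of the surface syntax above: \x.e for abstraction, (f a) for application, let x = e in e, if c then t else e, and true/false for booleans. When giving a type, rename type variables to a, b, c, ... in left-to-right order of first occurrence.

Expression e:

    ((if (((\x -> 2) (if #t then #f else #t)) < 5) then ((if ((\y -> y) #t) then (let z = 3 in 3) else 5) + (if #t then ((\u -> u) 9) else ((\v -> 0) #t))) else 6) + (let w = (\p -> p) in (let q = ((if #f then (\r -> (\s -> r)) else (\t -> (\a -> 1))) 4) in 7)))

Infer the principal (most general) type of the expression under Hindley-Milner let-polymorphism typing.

Trace:
\x._ : a -> Int
  unify Bool ~ Bool
  unify Bool ~ Bool
  unify a -> Int ~ Bool -> b
  unify a ~ Bool
  unify Int ~ b
_ _ : Int
  unify Int ~ Int
  unify Int ~ Int
  unify Bool ~ Bool
y : c
\y._ : c -> c
  unify c -> c ~ Bool -> d
  unify c ~ Bool
  unify Bool ~ d
_ _ : Bool
  unify Bool ~ Bool
let z : Int
  unify Int ~ Int
  unify Int ~ Int
  unify Bool ~ Bool
u : e
\u._ : e -> e
  unify e -> e ~ Int -> f
  unify e ~ Int
  unify Int ~ f
_ _ : Int
\v._ : g -> Int
  unify g -> Int ~ Bool -> h
  unify g ~ Bool
  unify Int ~ h
_ _ : Int
  unify Int ~ Int
  unify Int ~ Int
  unify Int ~ Int
  unify Int ~ Int
p : i
\p._ : i -> i
let w : forall. i -> i
  unify Bool ~ Bool
r : j
\s._ : k -> j
\r._ : j -> k -> j
\a._ : m -> Int
\t._ : l -> m -> Int
  unify j -> k -> j ~ l -> m -> Int
  unify j ~ l
  unify k -> l ~ m -> Int
  unify k ~ m
  unify l ~ Int
  unify Int -> m -> Int ~ Int -> n
  unify Int ~ Int
  unify m -> Int ~ n
_ _ : m -> Int
let q : forall. m -> Int
  unify Int ~ Int

Answer: Int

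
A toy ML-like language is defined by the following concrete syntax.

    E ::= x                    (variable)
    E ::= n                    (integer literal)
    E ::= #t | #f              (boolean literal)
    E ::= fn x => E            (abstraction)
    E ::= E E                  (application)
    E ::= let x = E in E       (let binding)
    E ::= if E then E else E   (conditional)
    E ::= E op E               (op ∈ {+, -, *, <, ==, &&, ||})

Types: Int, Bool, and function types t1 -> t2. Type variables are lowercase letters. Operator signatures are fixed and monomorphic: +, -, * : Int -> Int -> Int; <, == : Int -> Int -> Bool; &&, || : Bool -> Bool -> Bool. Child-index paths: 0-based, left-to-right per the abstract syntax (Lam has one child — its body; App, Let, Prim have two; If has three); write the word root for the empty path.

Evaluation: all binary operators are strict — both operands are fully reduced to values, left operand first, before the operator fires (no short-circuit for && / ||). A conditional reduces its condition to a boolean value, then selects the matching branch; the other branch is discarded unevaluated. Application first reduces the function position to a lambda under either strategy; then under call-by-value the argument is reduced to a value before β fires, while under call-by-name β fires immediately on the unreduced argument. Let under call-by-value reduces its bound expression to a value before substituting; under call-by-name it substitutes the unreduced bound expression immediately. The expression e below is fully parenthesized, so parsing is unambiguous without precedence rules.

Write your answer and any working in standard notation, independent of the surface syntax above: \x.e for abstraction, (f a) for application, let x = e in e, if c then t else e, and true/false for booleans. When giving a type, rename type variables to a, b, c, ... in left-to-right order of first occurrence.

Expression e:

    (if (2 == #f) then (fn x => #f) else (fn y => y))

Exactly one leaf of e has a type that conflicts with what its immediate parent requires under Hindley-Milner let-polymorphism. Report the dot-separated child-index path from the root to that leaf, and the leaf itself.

Answer: 0.1 : false

Derivation:
  unify Int ~ Int
  unify Bool ~ Int
  FAIL: mismatch Bool ~ Int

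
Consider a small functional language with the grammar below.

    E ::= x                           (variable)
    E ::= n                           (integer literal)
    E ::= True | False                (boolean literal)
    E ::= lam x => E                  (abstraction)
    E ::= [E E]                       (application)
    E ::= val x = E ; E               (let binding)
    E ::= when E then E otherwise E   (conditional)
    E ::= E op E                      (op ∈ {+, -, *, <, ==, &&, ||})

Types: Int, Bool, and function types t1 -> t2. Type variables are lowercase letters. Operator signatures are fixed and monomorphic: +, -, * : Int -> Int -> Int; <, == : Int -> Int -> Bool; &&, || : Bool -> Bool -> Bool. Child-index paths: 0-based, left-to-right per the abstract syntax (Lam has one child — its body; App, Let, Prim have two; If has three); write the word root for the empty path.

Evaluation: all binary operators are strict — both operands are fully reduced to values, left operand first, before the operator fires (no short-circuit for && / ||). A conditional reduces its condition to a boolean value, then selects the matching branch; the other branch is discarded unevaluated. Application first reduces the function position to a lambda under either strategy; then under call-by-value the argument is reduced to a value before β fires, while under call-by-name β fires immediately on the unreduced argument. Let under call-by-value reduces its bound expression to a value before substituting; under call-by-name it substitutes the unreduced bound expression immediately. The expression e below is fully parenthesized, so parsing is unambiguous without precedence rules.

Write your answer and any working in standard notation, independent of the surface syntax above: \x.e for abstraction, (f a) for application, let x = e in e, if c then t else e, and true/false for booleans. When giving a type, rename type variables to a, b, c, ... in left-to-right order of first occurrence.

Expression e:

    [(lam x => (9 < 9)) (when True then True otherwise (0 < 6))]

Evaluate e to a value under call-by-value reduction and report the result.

Derivation:
step 0: ((\x.(9 < 9)) (if true then true else (0 < 6)))
step 1: [if@1] ((\x.(9 < 9)) true)
step 2: [beta@root] (9 < 9)
step 3: [delta@root] false

Answer: false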